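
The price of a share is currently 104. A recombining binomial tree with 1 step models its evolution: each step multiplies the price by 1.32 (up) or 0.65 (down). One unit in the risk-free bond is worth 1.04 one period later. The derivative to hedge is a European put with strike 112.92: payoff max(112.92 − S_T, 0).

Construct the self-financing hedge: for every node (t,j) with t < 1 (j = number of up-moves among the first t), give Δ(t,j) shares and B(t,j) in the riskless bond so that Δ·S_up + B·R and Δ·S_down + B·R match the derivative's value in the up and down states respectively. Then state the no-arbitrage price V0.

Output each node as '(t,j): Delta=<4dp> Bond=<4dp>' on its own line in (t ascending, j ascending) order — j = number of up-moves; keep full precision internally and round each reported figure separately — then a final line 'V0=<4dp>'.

(0,0): Delta=-0.6504 Bond=85.8530
V0=18.2113

No-arbitrage ⇒ martingale measure with p* = (R−d)/(u−d) = 0.5821.
Payoff layer (t=1): V(1,0)=45.3200, V(1,1)=0.0000
(0,0): S=104.0000. Δ = (V_up−V_dn)/(S_up−S_dn) = (0.0000−45.3200)/(137.2800−67.6000) = -0.6504. V = [p*·0.0000 + (1−p*)·45.3200]/1.04 = 18.2113. B = V − Δ·S = 85.8530.
Check: Δ(0,0)·S0 + B(0,0) = 18.2113 = V0.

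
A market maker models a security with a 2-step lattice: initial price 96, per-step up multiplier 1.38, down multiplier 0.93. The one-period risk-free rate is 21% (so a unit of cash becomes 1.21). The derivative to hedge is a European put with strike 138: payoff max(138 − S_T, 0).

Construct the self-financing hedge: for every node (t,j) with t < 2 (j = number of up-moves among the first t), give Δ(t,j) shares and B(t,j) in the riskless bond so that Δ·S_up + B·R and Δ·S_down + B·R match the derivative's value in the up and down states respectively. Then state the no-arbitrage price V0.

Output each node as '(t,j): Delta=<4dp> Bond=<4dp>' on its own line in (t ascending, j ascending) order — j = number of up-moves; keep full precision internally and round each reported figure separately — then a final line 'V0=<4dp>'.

(0,0): Delta=-0.4665 Bond=54.8881
(1,0): Delta=-1.0000 Bond=114.0496
(1,1): Delta=-0.2481 Bond=37.4934
V0=10.1085

The replicating-portfolio and risk-neutral prices coincide; use p* = (1.21−0.93)/(1.38−0.93) = 0.6222 for the latter.
Terminal values V(2,·): V(2,0)=54.9696, V(2,1)=14.7936, V(2,2)=0.0000
  t=1,j=0: stock 89.2800 → up 123.2064 (V=14.7936), down 83.0304 (V=54.9696). Price 24.7696; hedge Δ=-1.0000, bond B=114.0496.
  t=1,j=1: stock 132.4800 → up 182.8224 (V=0.0000), down 123.2064 (V=14.7936). Price 4.6188; hedge Δ=-0.2481, bond B=37.4934.
  t=0,j=0: stock 96.0000 → up 132.4800 (V=4.6188), down 89.2800 (V=24.7696). Price 10.1085; hedge Δ=-0.4665, bond B=54.8881.
Each (Δ,B) replicates both successor values, so the strategy is self-financing and V0 is arbitrage-free.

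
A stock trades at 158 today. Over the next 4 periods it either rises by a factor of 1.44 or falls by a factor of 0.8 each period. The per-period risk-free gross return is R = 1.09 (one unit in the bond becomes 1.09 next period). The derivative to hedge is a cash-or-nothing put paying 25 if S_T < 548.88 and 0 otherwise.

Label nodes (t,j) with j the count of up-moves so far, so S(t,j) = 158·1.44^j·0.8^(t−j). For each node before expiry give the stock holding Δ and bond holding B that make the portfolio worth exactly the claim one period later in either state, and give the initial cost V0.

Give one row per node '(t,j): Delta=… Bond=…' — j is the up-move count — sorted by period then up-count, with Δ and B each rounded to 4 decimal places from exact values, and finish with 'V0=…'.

The replicating-portfolio and risk-neutral prices coincide; use p* = (1.09−0.8)/(1.44−0.8) = 0.4531 for the latter.
Payoff layer (t=4): V(4,0)=25.0000, V(4,1)=25.0000, V(4,2)=25.0000, V(4,3)=25.0000, V(4,4)=0.0000
Node (3,0) S=80.8960: V=(p*·25.0000+(1−p*)·25.0000)/1.09=22.9358; Δ=(25.0000−25.0000)/(116.4902−64.7168)=0.0000; B=V−Δ·S=22.9358
Node (3,1) S=145.6128: V=(p*·25.0000+(1−p*)·25.0000)/1.09=22.9358; Δ=(25.0000−25.0000)/(209.6824−116.4902)=0.0000; B=V−Δ·S=22.9358
Node (3,2) S=262.1030: V=(p*·25.0000+(1−p*)·25.0000)/1.09=22.9358; Δ=(25.0000−25.0000)/(377.4284−209.6824)=0.0000; B=V−Δ·S=22.9358
Node (3,3) S=471.7855: V=(p*·0.0000+(1−p*)·25.0000)/1.09=12.5430; Δ=(0.0000−25.0000)/(679.3711−377.4284)=-0.0828; B=V−Δ·S=51.6055
Node (2,0) S=101.1200: V=(p*·22.9358+(1−p*)·22.9358)/1.09=21.0420; Δ=(22.9358−22.9358)/(145.6128−80.8960)=0.0000; B=V−Δ·S=21.0420
Node (2,1) S=182.0160: V=(p*·22.9358+(1−p*)·22.9358)/1.09=21.0420; Δ=(22.9358−22.9358)/(262.1030−145.6128)=0.0000; B=V−Δ·S=21.0420
Node (2,2) S=327.6288: V=(p*·12.5430+(1−p*)·22.9358)/1.09=16.7216; Δ=(12.5430−22.9358)/(471.7855−262.1030)=-0.0496; B=V−Δ·S=32.9603
Node (1,0) S=126.4000: V=(p*·21.0420+(1−p*)·21.0420)/1.09=19.3046; Δ=(21.0420−21.0420)/(182.0160−101.1200)=0.0000; B=V−Δ·S=19.3046
Node (1,1) S=227.5200: V=(p*·16.7216+(1−p*)·21.0420)/1.09=17.5086; Δ=(16.7216−21.0420)/(327.6288−182.0160)=-0.0297; B=V−Δ·S=24.2592
Node (0,0) S=158.0000: V=(p*·17.5086+(1−p*)·19.3046)/1.09=16.9640; Δ=(17.5086−19.3046)/(227.5200−126.4000)=-0.0178; B=V−Δ·S=19.7703
The time-0 hedge costs 16.9640, which is the no-arbitrage price.

(0,0): Delta=-0.0178 Bond=19.7703
(1,0): Delta=0.0000 Bond=19.3046
(1,1): Delta=-0.0297 Bond=24.2592
(2,0): Delta=0.0000 Bond=21.0420
(2,1): Delta=0.0000 Bond=21.0420
(2,2): Delta=-0.0496 Bond=32.9603
(3,0): Delta=0.0000 Bond=22.9358
(3,1): Delta=0.0000 Bond=22.9358
(3,2): Delta=0.0000 Bond=22.9358
(3,3): Delta=-0.0828 Bond=51.6055
V0=16.9640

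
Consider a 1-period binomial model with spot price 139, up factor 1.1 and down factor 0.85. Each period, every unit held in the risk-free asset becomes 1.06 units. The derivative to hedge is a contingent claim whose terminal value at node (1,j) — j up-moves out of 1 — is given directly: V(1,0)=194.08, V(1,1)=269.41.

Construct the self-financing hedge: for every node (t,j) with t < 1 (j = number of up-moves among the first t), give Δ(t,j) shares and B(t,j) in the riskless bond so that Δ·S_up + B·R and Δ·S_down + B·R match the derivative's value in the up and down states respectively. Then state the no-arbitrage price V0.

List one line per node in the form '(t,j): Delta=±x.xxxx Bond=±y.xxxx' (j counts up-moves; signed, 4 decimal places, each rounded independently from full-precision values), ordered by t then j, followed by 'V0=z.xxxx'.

No-arbitrage ⇒ martingale measure with p* = (R−d)/(u−d) = 0.8400.
Terminal payoffs: V(1,0)=194.0800, V(1,1)=269.4100
  t=0,j=0: stock 139.0000 → up 152.9000 (V=269.4100), down 118.1500 (V=194.0800). Price 242.7898; hedge Δ=2.1678, bond B=-58.5302.
The time-0 hedge costs 242.7898, which is the no-arbitrage price.

(0,0): Delta=2.1678 Bond=-58.5302
V0=242.7898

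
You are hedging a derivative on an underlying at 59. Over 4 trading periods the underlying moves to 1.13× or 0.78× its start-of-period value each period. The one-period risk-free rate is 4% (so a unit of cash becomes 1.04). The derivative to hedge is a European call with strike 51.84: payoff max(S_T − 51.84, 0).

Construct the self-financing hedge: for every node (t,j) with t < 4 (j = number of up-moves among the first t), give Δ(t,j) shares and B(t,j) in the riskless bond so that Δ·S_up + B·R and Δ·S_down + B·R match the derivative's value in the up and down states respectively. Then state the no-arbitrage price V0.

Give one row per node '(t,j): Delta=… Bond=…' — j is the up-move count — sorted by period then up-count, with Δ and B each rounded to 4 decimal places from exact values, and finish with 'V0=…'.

(0,0): Delta=0.7927 Bond=-29.9748
(1,0): Delta=0.4613 Bond=-15.9207
(1,1): Delta=0.8719 Bond=-36.4537
(2,0): Delta=0.0000 Bond=0.0000
(2,1): Delta=0.5715 Bond=-22.2890
(2,2): Delta=0.9437 Bond=-43.3198
(3,0): Delta=0.0000 Bond=0.0000
(3,1): Delta=0.0000 Bond=0.0000
(3,2): Delta=0.7080 Bond=-31.2045
(3,3): Delta=1.0000 Bond=-49.8462
V0=16.7953

Under the risk-neutral measure, an up-move has probability p* = (R−d)/(u−d) = 0.7429 and values discount at R = 1.04.
Terminal payoffs: V(4,0)=0.0000, V(4,1)=0.0000, V(4,2)=0.0000, V(4,3)=14.5621, V(4,4)=44.3579
Node (3,0) S=27.9986: V=(p*·0.0000+(1−p*)·0.0000)/1.04=0.0000; Δ=(0.0000−0.0000)/(31.6384−21.8389)=0.0000; B=V−Δ·S=0.0000
Node (3,1) S=40.5620: V=(p*·0.0000+(1−p*)·0.0000)/1.04=0.0000; Δ=(0.0000−0.0000)/(45.8351−31.6384)=0.0000; B=V−Δ·S=0.0000
Node (3,2) S=58.7629: V=(p*·14.5621+(1−p*)·0.0000)/1.04=10.4015; Δ=(14.5621−0.0000)/(66.4021−45.8351)=0.7080; B=V−Δ·S=-31.2045
Node (3,3) S=85.1309: V=(p*·44.3579+(1−p*)·14.5621)/1.04=35.2848; Δ=(44.3579−14.5621)/(96.1979−66.4021)=1.0000; B=V−Δ·S=-49.8462
Node (2,0) S=35.8956: V=(p*·0.0000+(1−p*)·0.0000)/1.04=0.0000; Δ=(0.0000−0.0000)/(40.5620−27.9986)=0.0000; B=V−Δ·S=0.0000
Node (2,1) S=52.0026: V=(p*·10.4015+(1−p*)·0.0000)/1.04=7.4297; Δ=(10.4015−0.0000)/(58.7629−40.5620)=0.5715; B=V−Δ·S=-22.2890
Node (2,2) S=75.3371: V=(p*·35.2848+(1−p*)·10.4015)/1.04=27.7752; Δ=(35.2848−10.4015)/(85.1309−58.7629)=0.9437; B=V−Δ·S=-43.3198
Node (1,0) S=46.0200: V=(p*·7.4297+(1−p*)·0.0000)/1.04=5.3069; Δ=(7.4297−0.0000)/(52.0026−35.8956)=0.4613; B=V−Δ·S=-15.9207
Node (1,1) S=66.6700: V=(p*·27.7752+(1−p*)·7.4297)/1.04=21.6764; Δ=(27.7752−7.4297)/(75.3371−52.0026)=0.8719; B=V−Δ·S=-36.4537
Node (0,0) S=59.0000: V=(p*·21.6764+(1−p*)·5.3069)/1.04=16.7953; Δ=(21.6764−5.3069)/(66.6700−46.0200)=0.7927; B=V−Δ·S=-29.9748
Each (Δ,B) replicates both successor values, so the strategy is self-financing and V0 is arbitrage-free.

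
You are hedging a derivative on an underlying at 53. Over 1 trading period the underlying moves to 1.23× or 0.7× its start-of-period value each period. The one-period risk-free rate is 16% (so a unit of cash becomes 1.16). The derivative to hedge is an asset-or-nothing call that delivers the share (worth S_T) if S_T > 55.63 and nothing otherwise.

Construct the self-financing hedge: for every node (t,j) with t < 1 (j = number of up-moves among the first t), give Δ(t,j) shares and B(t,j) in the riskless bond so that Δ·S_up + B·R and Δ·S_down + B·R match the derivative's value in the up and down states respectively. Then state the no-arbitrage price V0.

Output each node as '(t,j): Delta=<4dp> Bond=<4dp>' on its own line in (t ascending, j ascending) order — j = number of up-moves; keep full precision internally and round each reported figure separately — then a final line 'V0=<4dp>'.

Under the risk-neutral measure, an up-move has probability p* = (R−d)/(u−d) = 0.8679 and values discount at R = 1.16.
Terminal values V(1,·): V(1,0)=0.0000, V(1,1)=65.1900
(0,0): S=53.0000. Δ = (V_up−V_dn)/(S_up−S_dn) = (65.1900−0.0000)/(65.1900−37.1000) = 2.3208. V = [p*·65.1900 + (1−p*)·0.0000]/1.16 = 48.7759. B = V − Δ·S = -74.2241.
The time-0 hedge costs 48.7759, which is the no-arbitrage price.

(0,0): Delta=2.3208 Bond=-74.2241
V0=48.7759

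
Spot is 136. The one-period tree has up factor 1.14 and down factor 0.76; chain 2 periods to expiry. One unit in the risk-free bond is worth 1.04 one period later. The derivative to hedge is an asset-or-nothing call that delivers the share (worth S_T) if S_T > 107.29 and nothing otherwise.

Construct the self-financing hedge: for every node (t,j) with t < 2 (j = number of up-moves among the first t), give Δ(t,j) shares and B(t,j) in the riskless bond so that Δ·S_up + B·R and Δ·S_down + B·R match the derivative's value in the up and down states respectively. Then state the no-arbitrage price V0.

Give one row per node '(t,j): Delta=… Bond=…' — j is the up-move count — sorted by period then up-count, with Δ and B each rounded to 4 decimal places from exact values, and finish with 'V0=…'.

(0,0): Delta=1.3846 Bond=-57.3373
(1,0): Delta=3.0000 Bond=-226.5969
(1,1): Delta=1.0000 Bond=0.0000
V0=130.9704

No-arbitrage ⇒ martingale measure with p* = (R−d)/(u−d) = 0.7368.
Payoff layer (t=2): V(2,0)=0.0000, V(2,1)=117.8304, V(2,2)=176.7456
(1,0): S=103.3600. Δ = (V_up−V_dn)/(S_up−S_dn) = (117.8304−0.0000)/(117.8304−78.5536) = 3.0000. V = [p*·117.8304 + (1−p*)·0.0000]/1.04 = 83.4831. B = V − Δ·S = -226.5969.
(1,1): S=155.0400. Δ = (V_up−V_dn)/(S_up−S_dn) = (176.7456−117.8304)/(176.7456−117.8304) = 1.0000. V = [p*·176.7456 + (1−p*)·117.8304]/1.04 = 155.0400. B = V − Δ·S = 0.0000.
(0,0): S=136.0000. Δ = (V_up−V_dn)/(S_up−S_dn) = (155.0400−83.4831)/(155.0400−103.3600) = 1.3846. V = [p*·155.0400 + (1−p*)·83.4831]/1.04 = 130.9704. B = V − Δ·S = -57.3373.
Root portfolio cost Δ·136+B reproduces V0=130.9704.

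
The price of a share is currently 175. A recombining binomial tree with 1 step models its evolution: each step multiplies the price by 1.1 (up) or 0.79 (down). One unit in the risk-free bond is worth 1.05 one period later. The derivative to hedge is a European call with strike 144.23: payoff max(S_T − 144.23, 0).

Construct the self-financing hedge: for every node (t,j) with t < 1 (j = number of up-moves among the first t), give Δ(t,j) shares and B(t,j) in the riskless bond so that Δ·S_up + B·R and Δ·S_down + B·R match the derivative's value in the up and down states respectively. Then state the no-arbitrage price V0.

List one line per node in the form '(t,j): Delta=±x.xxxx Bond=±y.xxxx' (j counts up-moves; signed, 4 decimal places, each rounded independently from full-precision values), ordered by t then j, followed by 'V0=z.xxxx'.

Under the risk-neutral measure, an up-move has probability p* = (R−d)/(u−d) = 0.8387 and values discount at R = 1.05.
Terminal payoffs: V(1,0)=0.0000, V(1,1)=48.2700
(0,0): S=175.0000. Δ = (V_up−V_dn)/(S_up−S_dn) = (48.2700−0.0000)/(192.5000−138.2500) = 0.8898. V = [p*·48.2700 + (1−p*)·0.0000]/1.05 = 38.5567. B = V − Δ·S = -117.1530.
Each (Δ,B) replicates both successor values, so the strategy is self-financing and V0 is arbitrage-free.

(0,0): Delta=0.8898 Bond=-117.1530
V0=38.5567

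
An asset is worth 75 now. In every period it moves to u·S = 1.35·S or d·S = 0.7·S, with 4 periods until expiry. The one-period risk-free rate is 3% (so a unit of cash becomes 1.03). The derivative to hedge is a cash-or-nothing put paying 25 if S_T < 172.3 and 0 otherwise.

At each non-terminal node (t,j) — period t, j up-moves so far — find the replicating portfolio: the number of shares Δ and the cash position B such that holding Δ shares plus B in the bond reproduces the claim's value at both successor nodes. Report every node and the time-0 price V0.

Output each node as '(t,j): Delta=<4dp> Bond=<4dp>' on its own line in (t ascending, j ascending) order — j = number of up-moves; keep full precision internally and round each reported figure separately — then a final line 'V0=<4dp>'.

(0,0): Delta=-0.0614 Bond=25.3424
(1,0): Delta=0.0000 Bond=22.8785
(1,1): Delta=-0.0923 Bond=29.2291
(2,0): Delta=0.0000 Bond=23.5649
(2,1): Delta=0.0000 Bond=23.5649
(2,2): Delta=-0.1387 Bond=36.4489
(3,0): Delta=0.0000 Bond=24.2718
(3,1): Delta=0.0000 Bond=24.2718
(3,2): Delta=0.0000 Bond=24.2718
(3,3): Delta=-0.2084 Bond=50.4108
V0=20.7365

Since d<R<u, set p* = (R−d)/(u−d) = 0.5077; price each node as the discounted p*-expectation of its children.
Terminal payoffs: V(4,0)=25.0000, V(4,1)=25.0000, V(4,2)=25.0000, V(4,3)=25.0000, V(4,4)=0.0000
(3,0): S=25.7250. Δ = (V_up−V_dn)/(S_up−S_dn) = (25.0000−25.0000)/(34.7287−18.0075) = 0.0000. V = [p*·25.0000 + (1−p*)·25.0000]/1.03 = 24.2718. B = V − Δ·S = 24.2718.
(3,1): S=49.6125. Δ = (V_up−V_dn)/(S_up−S_dn) = (25.0000−25.0000)/(66.9769−34.7287) = 0.0000. V = [p*·25.0000 + (1−p*)·25.0000]/1.03 = 24.2718. B = V − Δ·S = 24.2718.
(3,2): S=95.6813. Δ = (V_up−V_dn)/(S_up−S_dn) = (25.0000−25.0000)/(129.1697−66.9769) = 0.0000. V = [p*·25.0000 + (1−p*)·25.0000]/1.03 = 24.2718. B = V − Δ·S = 24.2718.
(3,3): S=184.5281. Δ = (V_up−V_dn)/(S_up−S_dn) = (0.0000−25.0000)/(249.1130−129.1697) = -0.2084. V = [p*·0.0000 + (1−p*)·25.0000]/1.03 = 11.9492. B = V − Δ·S = 50.4108.
(2,0): S=36.7500. Δ = (V_up−V_dn)/(S_up−S_dn) = (24.2718−24.2718)/(49.6125−25.7250) = 0.0000. V = [p*·24.2718 + (1−p*)·24.2718]/1.03 = 23.5649. B = V − Δ·S = 23.5649.
(2,1): S=70.8750. Δ = (V_up−V_dn)/(S_up−S_dn) = (24.2718−24.2718)/(95.6813−49.6125) = 0.0000. V = [p*·24.2718 + (1−p*)·24.2718]/1.03 = 23.5649. B = V − Δ·S = 23.5649.
(2,2): S=136.6875. Δ = (V_up−V_dn)/(S_up−S_dn) = (11.9492−24.2718)/(184.5281−95.6813) = -0.1387. V = [p*·11.9492 + (1−p*)·24.2718]/1.03 = 17.4910. B = V − Δ·S = 36.4489.
(1,0): S=52.5000. Δ = (V_up−V_dn)/(S_up−S_dn) = (23.5649−23.5649)/(70.8750−36.7500) = 0.0000. V = [p*·23.5649 + (1−p*)·23.5649]/1.03 = 22.8785. B = V − Δ·S = 22.8785.
(1,1): S=101.2500. Δ = (V_up−V_dn)/(S_up−S_dn) = (17.4910−23.5649)/(136.6875−70.8750) = -0.0923. V = [p*·17.4910 + (1−p*)·23.5649]/1.03 = 19.8847. B = V − Δ·S = 29.2291.
(0,0): S=75.0000. Δ = (V_up−V_dn)/(S_up−S_dn) = (19.8847−22.8785)/(101.2500−52.5000) = -0.0614. V = [p*·19.8847 + (1−p*)·22.8785]/1.03 = 20.7365. B = V − Δ·S = 25.3424.
The time-0 hedge costs 20.7365, which is the no-arbitrage price.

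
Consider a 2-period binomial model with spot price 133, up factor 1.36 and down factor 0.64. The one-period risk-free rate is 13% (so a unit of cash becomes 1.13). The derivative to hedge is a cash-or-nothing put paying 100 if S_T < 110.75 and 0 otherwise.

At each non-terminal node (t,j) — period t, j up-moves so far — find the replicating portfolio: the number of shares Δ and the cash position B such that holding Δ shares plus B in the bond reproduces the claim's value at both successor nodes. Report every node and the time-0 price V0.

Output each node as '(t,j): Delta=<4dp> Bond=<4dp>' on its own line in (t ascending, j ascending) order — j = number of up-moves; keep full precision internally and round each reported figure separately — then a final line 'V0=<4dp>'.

Since d<R<u, set p* = (R−d)/(u−d) = 0.6806; price each node as the discounted p*-expectation of its children.
Payoff layer (t=2): V(2,0)=100.0000, V(2,1)=0.0000, V(2,2)=0.0000
  t=1,j=0: stock 85.1200 → up 115.7632 (V=0.0000), down 54.4768 (V=100.0000). Price 28.2694; hedge Δ=-1.6317, bond B=167.1583.
  t=1,j=1: stock 180.8800 → up 245.9968 (V=0.0000), down 115.7632 (V=0.0000). Price 0.0000; hedge Δ=0.0000, bond B=0.0000.
  t=0,j=0: stock 133.0000 → up 180.8800 (V=0.0000), down 85.1200 (V=28.2694). Price 7.9916; hedge Δ=-0.2952, bond B=47.2547.
The time-0 hedge costs 7.9916, which is the no-arbitrage price.

(0,0): Delta=-0.2952 Bond=47.2547
(1,0): Delta=-1.6317 Bond=167.1583
(1,1): Delta=0.0000 Bond=0.0000
V0=7.9916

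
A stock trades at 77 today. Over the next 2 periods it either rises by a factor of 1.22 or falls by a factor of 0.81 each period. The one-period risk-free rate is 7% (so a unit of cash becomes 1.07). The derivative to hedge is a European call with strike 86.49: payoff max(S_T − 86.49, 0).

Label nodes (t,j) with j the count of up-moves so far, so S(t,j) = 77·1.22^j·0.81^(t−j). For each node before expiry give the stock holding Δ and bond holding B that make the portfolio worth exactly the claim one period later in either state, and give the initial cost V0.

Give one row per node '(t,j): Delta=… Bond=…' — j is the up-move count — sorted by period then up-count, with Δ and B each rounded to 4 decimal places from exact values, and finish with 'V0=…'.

(0,0): Delta=0.5278 Bond=-30.7673
(1,0): Delta=0.0000 Bond=0.0000
(1,1): Delta=0.7300 Bond=-51.9139
V0=9.8759

No-arbitrage ⇒ martingale measure with p* = (R−d)/(u−d) = 0.6341.
At expiry t=2: V(2,0)=0.0000, V(2,1)=0.0000, V(2,2)=28.1168
(1,0): S=62.3700. Δ = (V_up−V_dn)/(S_up−S_dn) = (0.0000−0.0000)/(76.0914−50.5197) = 0.0000. V = [p*·0.0000 + (1−p*)·0.0000]/1.07 = 0.0000. B = V − Δ·S = 0.0000.
(1,1): S=93.9400. Δ = (V_up−V_dn)/(S_up−S_dn) = (28.1168−0.0000)/(114.6068−76.0914) = 0.7300. V = [p*·28.1168 + (1−p*)·0.0000]/1.07 = 16.6637. B = V − Δ·S = -51.9139.
(0,0): S=77.0000. Δ = (V_up−V_dn)/(S_up−S_dn) = (16.6637−0.0000)/(93.9400−62.3700) = 0.5278. V = [p*·16.6637 + (1−p*)·0.0000]/1.07 = 9.8759. B = V − Δ·S = -30.7673.
Check: Δ(0,0)·S0 + B(0,0) = 9.8759 = V0.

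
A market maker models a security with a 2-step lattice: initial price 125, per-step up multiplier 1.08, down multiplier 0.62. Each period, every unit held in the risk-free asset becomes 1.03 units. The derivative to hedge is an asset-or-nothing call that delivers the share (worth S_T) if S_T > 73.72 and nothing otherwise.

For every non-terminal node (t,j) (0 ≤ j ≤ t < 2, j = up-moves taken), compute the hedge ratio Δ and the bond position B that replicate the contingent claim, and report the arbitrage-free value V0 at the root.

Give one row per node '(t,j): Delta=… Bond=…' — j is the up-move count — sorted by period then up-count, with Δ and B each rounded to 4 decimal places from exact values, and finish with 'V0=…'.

Since d<R<u, set p* = (R−d)/(u−d) = 0.8913; price each node as the discounted p*-expectation of its children.
Terminal payoffs: V(2,0)=0.0000, V(2,1)=83.7000, V(2,2)=145.8000
  t=1,j=0: stock 77.5000 → up 83.7000 (V=83.7000), down 48.0500 (V=0.0000). Price 72.4293; hedge Δ=2.3478, bond B=-109.5272.
  t=1,j=1: stock 135.0000 → up 145.8000 (V=145.8000), down 83.7000 (V=83.7000). Price 135.0000; hedge Δ=1.0000, bond B=0.0000.
  t=0,j=0: stock 125.0000 → up 135.0000 (V=135.0000), down 77.5000 (V=72.4293). Price 124.4649; hedge Δ=1.0882, bond B=-11.5584.
Each (Δ,B) replicates both successor values, so the strategy is self-financing and V0 is arbitrage-free.

(0,0): Delta=1.0882 Bond=-11.5584
(1,0): Delta=2.3478 Bond=-109.5272
(1,1): Delta=1.0000 Bond=0.0000
V0=124.4649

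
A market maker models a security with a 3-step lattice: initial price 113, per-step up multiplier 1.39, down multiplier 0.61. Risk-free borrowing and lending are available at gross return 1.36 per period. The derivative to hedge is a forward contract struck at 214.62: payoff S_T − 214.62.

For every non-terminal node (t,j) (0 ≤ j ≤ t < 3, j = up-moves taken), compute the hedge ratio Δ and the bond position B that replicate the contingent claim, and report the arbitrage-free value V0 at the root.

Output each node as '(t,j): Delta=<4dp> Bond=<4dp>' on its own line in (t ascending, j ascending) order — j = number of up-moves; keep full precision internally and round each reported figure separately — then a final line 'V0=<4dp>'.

Under the risk-neutral measure, an up-move has probability p* = (R−d)/(u−d) = 0.9615 and values discount at R = 1.36.
Payoff layer (t=3): V(3,0)=-188.9711, V(3,1)=-156.1743, V(3,2)=-81.4403, V(3,3)=88.8549
(2,0): S=42.0473. Δ = (V_up−V_dn)/(S_up−S_dn) = (-156.1743−-188.9711)/(58.4457−25.6489) = 1.0000. V = [p*·-156.1743 + (1−p*)·-188.9711]/1.36 = -115.7615. B = V − Δ·S = -157.8088.
(2,1): S=95.8127. Δ = (V_up−V_dn)/(S_up−S_dn) = (-81.4403−-156.1743)/(133.1797−58.4457) = 1.0000. V = [p*·-81.4403 + (1−p*)·-156.1743]/1.36 = -61.9961. B = V − Δ·S = -157.8088.
(2,2): S=218.3273. Δ = (V_up−V_dn)/(S_up−S_dn) = (88.8549−-81.4403)/(303.4749−133.1797) = 1.0000. V = [p*·88.8549 + (1−p*)·-81.4403]/1.36 = 60.5185. B = V − Δ·S = -157.8088.
(1,0): S=68.9300. Δ = (V_up−V_dn)/(S_up−S_dn) = (-61.9961−-115.7615)/(95.8127−42.0473) = 1.0000. V = [p*·-61.9961 + (1−p*)·-115.7615]/1.36 = -47.1059. B = V − Δ·S = -116.0359.
(1,1): S=157.0700. Δ = (V_up−V_dn)/(S_up−S_dn) = (60.5185−-61.9961)/(218.3273−95.8127) = 1.0000. V = [p*·60.5185 + (1−p*)·-61.9961]/1.36 = 41.0341. B = V − Δ·S = -116.0359.
(0,0): S=113.0000. Δ = (V_up−V_dn)/(S_up−S_dn) = (41.0341−-47.1059)/(157.0700−68.9300) = 1.0000. V = [p*·41.0341 + (1−p*)·-47.1059]/1.36 = 27.6795. B = V − Δ·S = -85.3205.
Self-financing check: at every node Δ·S+B equals the discounted successor values.

(0,0): Delta=1.0000 Bond=-85.3205
(1,0): Delta=1.0000 Bond=-116.0359
(1,1): Delta=1.0000 Bond=-116.0359
(2,0): Delta=1.0000 Bond=-157.8088
(2,1): Delta=1.0000 Bond=-157.8088
(2,2): Delta=1.0000 Bond=-157.8088
V0=27.6795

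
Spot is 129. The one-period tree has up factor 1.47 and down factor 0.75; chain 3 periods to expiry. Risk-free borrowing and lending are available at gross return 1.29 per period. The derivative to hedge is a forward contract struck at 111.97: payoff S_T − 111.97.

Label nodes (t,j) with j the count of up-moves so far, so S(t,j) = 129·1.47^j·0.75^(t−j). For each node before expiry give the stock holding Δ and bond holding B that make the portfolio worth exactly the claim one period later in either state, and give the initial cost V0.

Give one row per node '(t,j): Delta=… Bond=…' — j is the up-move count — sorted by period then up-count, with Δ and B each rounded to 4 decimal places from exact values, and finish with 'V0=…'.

(0,0): Delta=1.0000 Bond=-52.1594
(1,0): Delta=1.0000 Bond=-67.2856
(1,1): Delta=1.0000 Bond=-67.2856
(2,0): Delta=1.0000 Bond=-86.7984
(2,1): Delta=1.0000 Bond=-86.7984
(2,2): Delta=1.0000 Bond=-86.7984
V0=76.8406

Under the risk-neutral measure, an up-move has probability p* = (R−d)/(u−d) = 0.7500 and values discount at R = 1.29.
Terminal payoffs: V(3,0)=-57.5481, V(3,1)=-5.3031, V(3,2)=97.0971, V(3,3)=297.8015
(2,0): S=72.5625. Δ = (V_up−V_dn)/(S_up−S_dn) = (-5.3031−-57.5481)/(106.6669−54.4219) = 1.0000. V = [p*·-5.3031 + (1−p*)·-57.5481]/1.29 = -14.2359. B = V − Δ·S = -86.7984.
(2,1): S=142.2225. Δ = (V_up−V_dn)/(S_up−S_dn) = (97.0971−-5.3031)/(209.0671−106.6669) = 1.0000. V = [p*·97.0971 + (1−p*)·-5.3031]/1.29 = 55.4241. B = V − Δ·S = -86.7984.
(2,2): S=278.7561. Δ = (V_up−V_dn)/(S_up−S_dn) = (297.8015−97.0971)/(409.7715−209.0671) = 1.0000. V = [p*·297.8015 + (1−p*)·97.0971]/1.29 = 191.9577. B = V − Δ·S = -86.7984.
(1,0): S=96.7500. Δ = (V_up−V_dn)/(S_up−S_dn) = (55.4241−-14.2359)/(142.2225−72.5625) = 1.0000. V = [p*·55.4241 + (1−p*)·-14.2359]/1.29 = 29.4644. B = V − Δ·S = -67.2856.
(1,1): S=189.6300. Δ = (V_up−V_dn)/(S_up−S_dn) = (191.9577−55.4241)/(278.7561−142.2225) = 1.0000. V = [p*·191.9577 + (1−p*)·55.4241]/1.29 = 122.3444. B = V − Δ·S = -67.2856.
(0,0): S=129.0000. Δ = (V_up−V_dn)/(S_up−S_dn) = (122.3444−29.4644)/(189.6300−96.7500) = 1.0000. V = [p*·122.3444 + (1−p*)·29.4644]/1.29 = 76.8406. B = V − Δ·S = -52.1594.
Self-financing check: at every node Δ·S+B equals the discounted successor values.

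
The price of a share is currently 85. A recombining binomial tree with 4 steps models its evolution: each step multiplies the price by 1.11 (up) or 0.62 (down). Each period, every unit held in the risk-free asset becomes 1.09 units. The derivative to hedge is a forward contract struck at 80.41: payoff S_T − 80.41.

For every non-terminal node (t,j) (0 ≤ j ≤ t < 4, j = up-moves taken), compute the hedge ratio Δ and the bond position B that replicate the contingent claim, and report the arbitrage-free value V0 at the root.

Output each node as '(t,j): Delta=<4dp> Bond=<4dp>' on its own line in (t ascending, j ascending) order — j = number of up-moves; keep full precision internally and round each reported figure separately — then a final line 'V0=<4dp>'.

(0,0): Delta=1.0000 Bond=-56.9645
(1,0): Delta=1.0000 Bond=-62.0913
(1,1): Delta=1.0000 Bond=-62.0913
(2,0): Delta=1.0000 Bond=-67.6795
(2,1): Delta=1.0000 Bond=-67.6795
(2,2): Delta=1.0000 Bond=-67.6795
(3,0): Delta=1.0000 Bond=-73.7706
(3,1): Delta=1.0000 Bond=-73.7706
(3,2): Delta=1.0000 Bond=-73.7706
(3,3): Delta=1.0000 Bond=-73.7706
V0=28.0355

Since d<R<u, set p* = (R−d)/(u−d) = 0.9592; price each node as the discounted p*-expectation of its children.
Terminal payoffs: V(4,0)=-67.8501, V(4,1)=-57.9238, V(4,2)=-40.1524, V(4,3)=-8.3358, V(4,4)=48.6260
  t=3,j=0: stock 20.2579 → up 22.4862 (V=-57.9238), down 12.5599 (V=-67.8501). Price -53.5128; hedge Δ=1.0000, bond B=-73.7706.
  t=3,j=1: stock 36.2681 → up 40.2576 (V=-40.1524), down 22.4862 (V=-57.9238). Price -37.5025; hedge Δ=1.0000, bond B=-73.7706.
  t=3,j=2: stock 64.9317 → up 72.0742 (V=-8.3358), down 40.2576 (V=-40.1524). Price -8.8390; hedge Δ=1.0000, bond B=-73.7706.
  t=3,j=3: stock 116.2486 → up 129.0360 (V=48.6260), down 72.0742 (V=-8.3358). Price 42.4780; hedge Δ=1.0000, bond B=-73.7706.
  t=2,j=0: stock 32.6740 → up 36.2681 (V=-37.5025), down 20.2579 (V=-53.5128). Price -35.0055; hedge Δ=1.0000, bond B=-67.6795.
  t=2,j=1: stock 58.4970 → up 64.9317 (V=-8.8390), down 36.2681 (V=-37.5025). Price -9.1825; hedge Δ=1.0000, bond B=-67.6795.
  t=2,j=2: stock 104.7285 → up 116.2486 (V=42.4780), down 64.9317 (V=-8.8390). Price 37.0490; hedge Δ=1.0000, bond B=-67.6795.
  t=1,j=0: stock 52.7000 → up 58.4970 (V=-9.1825), down 32.6740 (V=-35.0055). Price -9.3913; hedge Δ=1.0000, bond B=-62.0913.
  t=1,j=1: stock 94.3500 → up 104.7285 (V=37.0490), down 58.4970 (V=-9.1825). Price 32.2587; hedge Δ=1.0000, bond B=-62.0913.
  t=0,j=0: stock 85.0000 → up 94.3500 (V=32.2587), down 52.7000 (V=-9.3913). Price 28.0355; hedge Δ=1.0000, bond B=-56.9645.
Each (Δ,B) replicates both successor values, so the strategy is self-financing and V0 is arbitrage-free.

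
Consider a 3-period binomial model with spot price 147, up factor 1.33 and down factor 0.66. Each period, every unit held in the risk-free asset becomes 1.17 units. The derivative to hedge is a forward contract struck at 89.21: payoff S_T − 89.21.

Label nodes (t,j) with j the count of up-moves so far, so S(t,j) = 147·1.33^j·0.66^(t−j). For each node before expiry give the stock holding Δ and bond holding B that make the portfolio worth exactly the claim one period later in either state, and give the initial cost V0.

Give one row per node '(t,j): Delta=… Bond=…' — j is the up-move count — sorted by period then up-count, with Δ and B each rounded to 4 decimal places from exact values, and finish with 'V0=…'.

No-arbitrage ⇒ martingale measure with p* = (R−d)/(u−d) = 0.7612.
Terminal values V(3,·): V(3,0)=-46.9481, V(3,1)=-4.0458, V(3,2)=82.4087, V(3,3)=256.6276
Node (2,0) S=64.0332: V=(p*·-4.0458+(1−p*)·-46.9481)/1.17=-12.2147; Δ=(-4.0458−-46.9481)/(85.1642−42.2619)=1.0000; B=V−Δ·S=-76.2479
Node (2,1) S=129.0366: V=(p*·82.4087+(1−p*)·-4.0458)/1.17=52.7887; Δ=(82.4087−-4.0458)/(171.6187−85.1642)=1.0000; B=V−Δ·S=-76.2479
Node (2,2) S=260.0283: V=(p*·256.6276+(1−p*)·82.4087)/1.17=183.7804; Δ=(256.6276−82.4087)/(345.8376−171.6187)=1.0000; B=V−Δ·S=-76.2479
Node (1,0) S=97.0200: V=(p*·52.7887+(1−p*)·-12.2147)/1.17=31.8509; Δ=(52.7887−-12.2147)/(129.0366−64.0332)=1.0000; B=V−Δ·S=-65.1691
Node (1,1) S=195.5100: V=(p*·183.7804+(1−p*)·52.7887)/1.17=130.3409; Δ=(183.7804−52.7887)/(260.0283−129.0366)=1.0000; B=V−Δ·S=-65.1691
Node (0,0) S=147.0000: V=(p*·130.3409+(1−p*)·31.8509)/1.17=91.2999; Δ=(130.3409−31.8509)/(195.5100−97.0200)=1.0000; B=V−Δ·S=-55.7001
Self-financing check: at every node Δ·S+B equals the discounted successor values.

(0,0): Delta=1.0000 Bond=-55.7001
(1,0): Delta=1.0000 Bond=-65.1691
(1,1): Delta=1.0000 Bond=-65.1691
(2,0): Delta=1.0000 Bond=-76.2479
(2,1): Delta=1.0000 Bond=-76.2479
(2,2): Delta=1.0000 Bond=-76.2479
V0=91.2999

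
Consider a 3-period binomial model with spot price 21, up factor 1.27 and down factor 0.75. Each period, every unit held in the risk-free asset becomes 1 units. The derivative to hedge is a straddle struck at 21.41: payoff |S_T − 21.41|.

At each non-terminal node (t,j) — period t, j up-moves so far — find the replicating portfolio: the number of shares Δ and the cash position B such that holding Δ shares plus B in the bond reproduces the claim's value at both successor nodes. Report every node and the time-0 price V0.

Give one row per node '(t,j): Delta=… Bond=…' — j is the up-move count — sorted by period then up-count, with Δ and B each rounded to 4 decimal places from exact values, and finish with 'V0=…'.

(0,0): Delta=0.1107 Bond=5.7618
(1,0): Delta=-0.5312 Bond=15.8721
(1,1): Delta=0.5202 Bond=-5.1574
(2,0): Delta=-1.0000 Bond=21.4100
(2,1): Delta=-0.2322 Bond=9.8912
(2,2): Delta=1.0000 Bond=-21.4100
V0=8.0874

Under the risk-neutral measure, an up-move has probability p* = (R−d)/(u−d) = 0.4808 and values discount at R = 1.
Terminal payoffs: V(3,0)=12.5506, V(3,1)=6.4081, V(3,2)=3.9932, V(3,3)=21.6060
  t=2,j=0: stock 11.8125 → up 15.0019 (V=6.4081), down 8.8594 (V=12.5506). Price 9.5975; hedge Δ=-1.0000, bond B=21.4100.
  t=2,j=1: stock 20.0025 → up 25.4032 (V=3.9932), down 15.0019 (V=6.4081). Price 5.2471; hedge Δ=-0.2322, bond B=9.8912.
  t=2,j=2: stock 33.8709 → up 43.0160 (V=21.6060), down 25.4032 (V=3.9932). Price 12.4609; hedge Δ=1.0000, bond B=-21.4100.
  t=1,j=0: stock 15.7500 → up 20.0025 (V=5.2471), down 11.8125 (V=9.5975). Price 7.5060; hedge Δ=-0.5312, bond B=15.8721.
  t=1,j=1: stock 26.6700 → up 33.8709 (V=12.4609), down 20.0025 (V=5.2471). Price 8.7153; hedge Δ=0.5202, bond B=-5.1574.
  t=0,j=0: stock 21.0000 → up 26.6700 (V=8.7153), down 15.7500 (V=7.5060). Price 8.0874; hedge Δ=0.1107, bond B=5.7618.
Each (Δ,B) replicates both successor values, so the strategy is self-financing and V0 is arbitrage-free.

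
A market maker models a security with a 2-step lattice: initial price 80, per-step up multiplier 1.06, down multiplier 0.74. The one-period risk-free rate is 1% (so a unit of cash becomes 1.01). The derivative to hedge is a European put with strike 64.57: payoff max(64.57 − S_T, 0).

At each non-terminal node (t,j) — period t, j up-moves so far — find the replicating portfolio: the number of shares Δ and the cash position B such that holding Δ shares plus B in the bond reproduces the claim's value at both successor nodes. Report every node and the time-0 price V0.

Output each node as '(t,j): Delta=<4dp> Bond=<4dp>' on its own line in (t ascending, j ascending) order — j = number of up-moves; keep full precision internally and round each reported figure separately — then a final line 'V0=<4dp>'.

(0,0): Delta=-0.1738 Bond=14.8713
(1,0): Delta=-1.0000 Bond=63.9307
(1,1): Delta=-0.0670 Bond=5.9625
V0=0.9668

The replicating-portfolio and risk-neutral prices coincide; use p* = (1.01−0.74)/(1.06−0.74) = 0.8437 for the latter.
At expiry t=2: V(2,0)=20.7620, V(2,1)=1.8180, V(2,2)=0.0000
(1,0): S=59.2000. Δ = (V_up−V_dn)/(S_up−S_dn) = (1.8180−20.7620)/(62.7520−43.8080) = -1.0000. V = [p*·1.8180 + (1−p*)·20.7620]/1.01 = 4.7307. B = V − Δ·S = 63.9307.
(1,1): S=84.8000. Δ = (V_up−V_dn)/(S_up−S_dn) = (0.0000−1.8180)/(89.8880−62.7520) = -0.0670. V = [p*·0.0000 + (1−p*)·1.8180]/1.01 = 0.2812. B = V − Δ·S = 5.9625.
(0,0): S=80.0000. Δ = (V_up−V_dn)/(S_up−S_dn) = (0.2812−4.7307)/(84.8000−59.2000) = -0.1738. V = [p*·0.2812 + (1−p*)·4.7307]/1.01 = 0.9668. B = V − Δ·S = 14.8713.
Root portfolio cost Δ·80+B reproduces V0=0.9668.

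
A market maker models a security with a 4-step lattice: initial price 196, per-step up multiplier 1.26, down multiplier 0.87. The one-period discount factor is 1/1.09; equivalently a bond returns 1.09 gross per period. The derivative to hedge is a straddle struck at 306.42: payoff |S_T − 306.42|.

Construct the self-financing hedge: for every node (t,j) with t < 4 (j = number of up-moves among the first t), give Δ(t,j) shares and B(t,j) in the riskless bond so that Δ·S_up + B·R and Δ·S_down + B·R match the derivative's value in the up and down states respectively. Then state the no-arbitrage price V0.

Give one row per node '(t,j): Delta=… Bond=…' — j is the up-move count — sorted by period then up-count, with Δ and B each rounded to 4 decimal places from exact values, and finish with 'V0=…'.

Under the risk-neutral measure, an up-move has probability p* = (R−d)/(u−d) = 0.5641 and values discount at R = 1.09.
Terminal values V(4,·): V(4,0)=194.1321, V(4,1)=143.7961, V(4,2)=70.8957, V(4,3)=34.6841, V(4,4)=187.5929
(3,0): S=129.0666. Δ = (V_up−V_dn)/(S_up−S_dn) = (143.7961−194.1321)/(162.6239−112.2879) = -1.0000. V = [p*·143.7961 + (1−p*)·194.1321]/1.09 = 152.0527. B = V − Δ·S = 281.1193.
(3,1): S=186.9240. Δ = (V_up−V_dn)/(S_up−S_dn) = (70.8957−143.7961)/(235.5243−162.6239) = -1.0000. V = [p*·70.8957 + (1−p*)·143.7961]/1.09 = 94.1952. B = V − Δ·S = 281.1193.
(3,2): S=270.7176. Δ = (V_up−V_dn)/(S_up−S_dn) = (34.6841−70.8957)/(341.1041−235.5243) = -0.3430. V = [p*·34.6841 + (1−p*)·70.8957]/1.09 = 46.3015. B = V − Δ·S = 139.1518.
(3,3): S=392.0737. Δ = (V_up−V_dn)/(S_up−S_dn) = (187.5929−34.6841)/(494.0129−341.1041) = 1.0000. V = [p*·187.5929 + (1−p*)·34.6841]/1.09 = 110.9544. B = V − Δ·S = -281.1193.
(2,0): S=148.3524. Δ = (V_up−V_dn)/(S_up−S_dn) = (94.1952−152.0527)/(186.9240−129.0666) = -1.0000. V = [p*·94.1952 + (1−p*)·152.0527]/1.09 = 109.5552. B = V − Δ·S = 257.9076.
(2,1): S=214.8552. Δ = (V_up−V_dn)/(S_up−S_dn) = (46.3015−94.1952)/(270.7176−186.9240) = -0.5716. V = [p*·46.3015 + (1−p*)·94.1952]/1.09 = 61.6314. B = V − Δ·S = 184.4358.
(2,2): S=311.1696. Δ = (V_up−V_dn)/(S_up−S_dn) = (110.9544−46.3015)/(392.0737−270.7176) = 0.5328. V = [p*·110.9544 + (1−p*)·46.3015]/1.09 = 75.9380. B = V − Δ·S = -89.8387.
(1,0): S=170.5200. Δ = (V_up−V_dn)/(S_up−S_dn) = (61.6314−109.5552)/(214.8552−148.3524) = -0.7206. V = [p*·61.6314 + (1−p*)·109.5552]/1.09 = 75.7076. B = V − Δ·S = 198.5890.
(1,1): S=246.9600. Δ = (V_up−V_dn)/(S_up−S_dn) = (75.9380−61.6314)/(311.1696−214.8552) = 0.1485. V = [p*·75.9380 + (1−p*)·61.6314]/1.09 = 63.9466. B = V − Δ·S = 27.2632.
(0,0): S=196.0000. Δ = (V_up−V_dn)/(S_up−S_dn) = (63.9466−75.7076)/(246.9600−170.5200) = -0.1539. V = [p*·63.9466 + (1−p*)·75.7076]/1.09 = 63.3699. B = V − Δ·S = 93.5263.
Self-financing check: at every node Δ·S+B equals the discounted successor values.

(0,0): Delta=-0.1539 Bond=93.5263
(1,0): Delta=-0.7206 Bond=198.5890
(1,1): Delta=0.1485 Bond=27.2632
(2,0): Delta=-1.0000 Bond=257.9076
(2,1): Delta=-0.5716 Bond=184.4358
(2,2): Delta=0.5328 Bond=-89.8387
(3,0): Delta=-1.0000 Bond=281.1193
(3,1): Delta=-1.0000 Bond=281.1193
(3,2): Delta=-0.3430 Bond=139.1518
(3,3): Delta=1.0000 Bond=-281.1193
V0=63.3699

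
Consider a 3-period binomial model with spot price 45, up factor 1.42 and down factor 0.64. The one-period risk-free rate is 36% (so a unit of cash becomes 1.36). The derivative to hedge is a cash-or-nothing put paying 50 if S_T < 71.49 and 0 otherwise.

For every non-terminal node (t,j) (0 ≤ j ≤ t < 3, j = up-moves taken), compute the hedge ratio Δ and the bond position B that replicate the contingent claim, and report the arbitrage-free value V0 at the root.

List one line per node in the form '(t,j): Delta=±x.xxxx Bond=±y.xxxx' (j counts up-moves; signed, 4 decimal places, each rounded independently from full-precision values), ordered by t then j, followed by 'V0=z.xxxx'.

(0,0): Delta=-0.6562 Bond=33.7739
(1,0): Delta=0.0000 Bond=27.0329
(1,1): Delta=-0.6809 Bond=47.5075
(2,0): Delta=0.0000 Bond=36.7647
(2,1): Delta=0.0000 Bond=36.7647
(2,2): Delta=-0.7065 Bond=66.9306
V0=4.2432

Under the risk-neutral measure, an up-move has probability p* = (R−d)/(u−d) = 0.9231 and values discount at R = 1.36.
Terminal payoffs: V(3,0)=50.0000, V(3,1)=50.0000, V(3,2)=50.0000, V(3,3)=0.0000
(2,0): S=18.4320. Δ = (V_up−V_dn)/(S_up−S_dn) = (50.0000−50.0000)/(26.1734−11.7965) = 0.0000. V = [p*·50.0000 + (1−p*)·50.0000]/1.36 = 36.7647. B = V − Δ·S = 36.7647.
(2,1): S=40.8960. Δ = (V_up−V_dn)/(S_up−S_dn) = (50.0000−50.0000)/(58.0723−26.1734) = 0.0000. V = [p*·50.0000 + (1−p*)·50.0000]/1.36 = 36.7647. B = V − Δ·S = 36.7647.
(2,2): S=90.7380. Δ = (V_up−V_dn)/(S_up−S_dn) = (0.0000−50.0000)/(128.8480−58.0723) = -0.7065. V = [p*·0.0000 + (1−p*)·50.0000]/1.36 = 2.8281. B = V − Δ·S = 66.9306.
(1,0): S=28.8000. Δ = (V_up−V_dn)/(S_up−S_dn) = (36.7647−36.7647)/(40.8960−18.4320) = 0.0000. V = [p*·36.7647 + (1−p*)·36.7647]/1.36 = 27.0329. B = V − Δ·S = 27.0329.
(1,1): S=63.9000. Δ = (V_up−V_dn)/(S_up−S_dn) = (2.8281−36.7647)/(90.7380−40.8960) = -0.6809. V = [p*·2.8281 + (1−p*)·36.7647]/1.36 = 3.9989. B = V − Δ·S = 47.5075.
(0,0): S=45.0000. Δ = (V_up−V_dn)/(S_up−S_dn) = (3.9989−27.0329)/(63.9000−28.8000) = -0.6562. V = [p*·3.9989 + (1−p*)·27.0329]/1.36 = 4.2432. B = V − Δ·S = 33.7739.
Root portfolio cost Δ·45+B reproduces V0=4.2432.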